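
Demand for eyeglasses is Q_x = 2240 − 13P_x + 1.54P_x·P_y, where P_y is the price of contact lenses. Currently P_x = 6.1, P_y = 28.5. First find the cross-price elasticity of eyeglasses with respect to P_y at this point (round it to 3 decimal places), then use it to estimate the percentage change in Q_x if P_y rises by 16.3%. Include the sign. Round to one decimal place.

1.8%

At P_x = 6.1, P_y = 28.5: Q_x = 2428.429.
∂Q_x/∂P_y = 1.54P_x = 9.3940.
ε = (∂Q_x/∂P_y)(P_y/Q_x) = 9.3940 × 28.5/2428.429 ≈ 0.110.
%ΔQ_x ≈ ε × %ΔP_y = 0.110 × (16.3%) = 1.8%.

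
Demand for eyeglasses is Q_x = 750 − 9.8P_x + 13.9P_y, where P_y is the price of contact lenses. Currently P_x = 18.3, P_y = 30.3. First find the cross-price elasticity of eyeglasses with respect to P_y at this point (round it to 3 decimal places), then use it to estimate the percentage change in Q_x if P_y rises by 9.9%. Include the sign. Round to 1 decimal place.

At P_x = 18.3, P_y = 30.3: Q_x = 991.83.
∂Q_x/∂P_y = 13.9.
ε = (∂Q_x/∂P_y)(P_y/Q_x) = 13.9000 × 30.3/991.83 ≈ 0.425.
%ΔQ_x ≈ ε × %ΔP_y = 0.425 × (9.9%) = 4.2%.

4.2%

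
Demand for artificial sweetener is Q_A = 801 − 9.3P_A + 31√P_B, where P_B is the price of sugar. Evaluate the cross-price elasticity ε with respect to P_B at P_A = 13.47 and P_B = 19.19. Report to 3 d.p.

At P_A = 13.47 and P_B = 19.19: Q_A = 811.529.
∂Q_A/∂P_B = 31/(2√P_B) = 31/(2√19.19) = 3.5383.
ε = (∂Q_A/∂P_B)(P_B/Q_A) = 3.5383 × (19.19/811.529) ≈ 0.084.
ε > 0: substitutes.

0.084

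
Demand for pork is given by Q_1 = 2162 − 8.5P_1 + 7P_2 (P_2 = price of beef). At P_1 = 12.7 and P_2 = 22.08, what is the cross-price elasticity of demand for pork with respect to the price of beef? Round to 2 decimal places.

0.07

At P_1 = 12.7 and P_2 = 22.08: Q_1 = 2208.61.
∂Q_1/∂P_2 = 7.
ε = (∂Q_1/∂P_2)(P_2/Q_1) = 7 × (22.08/2208.61) ≈ 0.07.
Since ε > 0, pork and beef are substitutes.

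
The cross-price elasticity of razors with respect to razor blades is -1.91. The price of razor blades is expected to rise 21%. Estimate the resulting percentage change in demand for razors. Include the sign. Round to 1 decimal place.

%ΔQ ≈ ε × %ΔP of razor blades = -1.91 × (21%) = -40.1%.

-40.1%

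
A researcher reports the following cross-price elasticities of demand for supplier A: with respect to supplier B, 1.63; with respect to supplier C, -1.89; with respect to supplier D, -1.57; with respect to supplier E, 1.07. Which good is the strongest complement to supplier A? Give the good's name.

Complements have ε < 0. The most negative value is -1.89 (supplier C).

supplier C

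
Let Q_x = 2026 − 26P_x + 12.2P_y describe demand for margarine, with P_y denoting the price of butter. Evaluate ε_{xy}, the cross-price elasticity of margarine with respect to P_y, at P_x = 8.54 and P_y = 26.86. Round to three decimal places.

0.154

At P_x = 8.54 and P_y = 26.86: Q_x = 2131.652.
∂Q_x/∂P_y = 12.2.
ε = (∂Q_x/∂P_y)(P_y/Q_x) = 12.2 × (26.86/2131.652) ≈ 0.154.
Since ε > 0, margarine and butter are substitutes.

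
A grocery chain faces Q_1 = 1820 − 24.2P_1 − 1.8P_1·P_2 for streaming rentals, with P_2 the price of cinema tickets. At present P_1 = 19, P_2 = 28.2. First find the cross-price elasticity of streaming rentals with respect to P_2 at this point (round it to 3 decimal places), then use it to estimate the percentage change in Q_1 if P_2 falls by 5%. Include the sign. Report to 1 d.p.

At P_1 = 19, P_2 = 28.2: Q_1 = 395.76.
∂Q_1/∂P_2 = -1.8P_1 = -34.2000.
ε = (∂Q_1/∂P_2)(P_2/Q_1) = -34.2000 × 28.2/395.76 ≈ -2.437.
%ΔQ_1 ≈ ε × %ΔP_2 = -2.437 × (-5%) = 12.2%.

12.2%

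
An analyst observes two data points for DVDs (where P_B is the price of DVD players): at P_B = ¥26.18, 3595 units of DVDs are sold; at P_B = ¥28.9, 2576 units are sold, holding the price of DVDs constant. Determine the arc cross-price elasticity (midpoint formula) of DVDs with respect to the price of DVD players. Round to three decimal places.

ΔQ_A = 2576 − 3595 = -1019; ΔP_B = 28.9 − 26.18 = 2.72.
Midpoints: Q̄_A = 3085.5, P̄_B = 27.54.
ε = (ΔQ_A/Q̄_A)/(ΔP_B/P̄_B) = (-1019/3085.5)/(2.72/27.54) ≈ -3.344.

-3.344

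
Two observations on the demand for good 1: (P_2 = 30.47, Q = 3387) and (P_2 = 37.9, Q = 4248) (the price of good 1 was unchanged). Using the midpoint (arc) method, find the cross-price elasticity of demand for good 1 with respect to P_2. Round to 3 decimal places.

1.038

ΔQ_1 = 4248 − 3387 = 861; ΔP_2 = 37.9 − 30.47 = 7.43.
Midpoints: Q̄_1 = 3817.5, P̄_2 = 34.19.
ε = (ΔQ_1/Q̄_1)/(ΔP_2/P̄_2) = (861/3817.5)/(7.43/34.19) ≈ 1.038.
ε > 0: good 1 and good 2 are substitutes.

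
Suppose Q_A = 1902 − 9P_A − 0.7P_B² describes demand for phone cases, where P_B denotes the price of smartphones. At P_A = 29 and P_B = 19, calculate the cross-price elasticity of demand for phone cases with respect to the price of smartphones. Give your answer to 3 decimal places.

-0.364

At P_A = 29 and P_B = 19: Q_A = 1388.3.
∂Q_A/∂P_B = -1.4P_B = -1.4(19) = -26.6000.
ε = (∂Q_A/∂P_B)(P_B/Q_A) = -26.6000 × (19/1388.3) ≈ -0.364.
ε < 0: complements.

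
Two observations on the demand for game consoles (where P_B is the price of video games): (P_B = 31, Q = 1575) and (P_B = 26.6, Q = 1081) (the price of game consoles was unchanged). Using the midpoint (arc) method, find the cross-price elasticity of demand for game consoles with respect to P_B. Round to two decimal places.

ΔQ_A = 1081 − 1575 = -494; ΔP_B = 26.6 − 31 = -4.4.
Midpoints: Q̄_A = 1328.0, P̄_B = 28.80.
ε = (ΔQ_A/Q̄_A)/(ΔP_B/P̄_B) = (-494/1328.0)/(-4.4/28.80) ≈ 2.43.
ε > 0: game consoles and video games are substitutes.

2.43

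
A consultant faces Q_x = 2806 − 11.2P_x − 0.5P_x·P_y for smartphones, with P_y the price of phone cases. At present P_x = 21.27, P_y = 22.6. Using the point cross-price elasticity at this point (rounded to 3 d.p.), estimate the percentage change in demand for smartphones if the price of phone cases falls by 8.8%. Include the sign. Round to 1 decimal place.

At P_x = 21.27, P_y = 22.6: Q_x = 2327.425.
∂Q_x/∂P_y = -0.5P_x = -10.6350.
ε = (∂Q_x/∂P_y)(P_y/Q_x) = -10.6350 × 22.6/2327.425 ≈ -0.103.
%ΔQ_x ≈ ε × %ΔP_y = -0.103 × (-8.8%) = 0.9%.

0.9%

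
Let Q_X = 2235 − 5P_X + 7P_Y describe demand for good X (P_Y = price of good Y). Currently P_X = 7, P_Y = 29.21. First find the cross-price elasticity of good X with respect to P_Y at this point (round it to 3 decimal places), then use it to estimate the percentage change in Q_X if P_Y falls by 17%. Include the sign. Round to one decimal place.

At P_X = 7, P_Y = 29.21: Q_X = 2404.47.
∂Q_X/∂P_Y = 7.
ε = (∂Q_X/∂P_Y)(P_Y/Q_X) = 7.0000 × 29.21/2404.47 ≈ 0.085.
%ΔQ_X ≈ ε × %ΔP_Y = 0.085 × (-17%) = -1.4%.

-1.4%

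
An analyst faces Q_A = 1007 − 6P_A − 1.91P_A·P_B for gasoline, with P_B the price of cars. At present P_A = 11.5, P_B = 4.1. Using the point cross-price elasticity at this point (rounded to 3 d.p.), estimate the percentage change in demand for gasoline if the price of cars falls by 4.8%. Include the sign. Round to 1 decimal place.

0.5%

At P_A = 11.5, P_B = 4.1: Q_A = 847.943.
∂Q_A/∂P_B = -1.91P_A = -21.9650.
ε = (∂Q_A/∂P_B)(P_B/Q_A) = -21.9650 × 4.1/847.943 ≈ -0.106.
%ΔQ_A ≈ ε × %ΔP_B = -0.106 × (-4.8%) = 0.5%.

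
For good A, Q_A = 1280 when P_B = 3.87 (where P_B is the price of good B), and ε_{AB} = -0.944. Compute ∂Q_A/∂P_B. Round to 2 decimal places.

-312.23

ε = (∂Q_A/∂P_B)·(P_B/Q_A) ⇒ ∂Q_A/∂P_B = ε·Q_A/P_B = -0.944 × 1280/3.87 ≈ -312.23.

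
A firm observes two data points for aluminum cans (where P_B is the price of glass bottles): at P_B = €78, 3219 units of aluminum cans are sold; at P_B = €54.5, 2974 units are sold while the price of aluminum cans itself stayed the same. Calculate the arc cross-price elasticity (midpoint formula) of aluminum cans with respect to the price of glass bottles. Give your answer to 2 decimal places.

ΔQ_A = 2974 − 3219 = -245; ΔP_B = 54.5 − 78 = -23.5.
Midpoints: Q̄_A = 3096.5, P̄_B = 66.25.
ε = (ΔQ_A/Q̄_A)/(ΔP_B/P̄_B) = (-245/3096.5)/(-23.5/66.25) ≈ 0.22.

0.22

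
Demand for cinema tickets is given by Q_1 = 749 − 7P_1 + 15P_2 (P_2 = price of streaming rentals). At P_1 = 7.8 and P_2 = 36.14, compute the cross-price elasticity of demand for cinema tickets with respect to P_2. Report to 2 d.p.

At P_1 = 7.8 and P_2 = 36.14: Q_1 = 1236.5.
∂Q_1/∂P_2 = 15.
ε = (∂Q_1/∂P_2)(P_2/Q_1) = 15 × (36.14/1236.5) ≈ 0.44.

0.44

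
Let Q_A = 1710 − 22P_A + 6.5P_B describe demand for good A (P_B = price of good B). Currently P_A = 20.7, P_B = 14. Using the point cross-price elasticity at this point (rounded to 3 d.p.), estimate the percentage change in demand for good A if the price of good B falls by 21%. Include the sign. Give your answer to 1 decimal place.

At P_A = 20.7, P_B = 14: Q_A = 1345.6.
∂Q_A/∂P_B = 6.5.
ε = (∂Q_A/∂P_B)(P_B/Q_A) = 6.5000 × 14/1345.6 ≈ 0.068.
%ΔQ_A ≈ ε × %ΔP_B = 0.068 × (-21%) = -1.4%.

-1.4%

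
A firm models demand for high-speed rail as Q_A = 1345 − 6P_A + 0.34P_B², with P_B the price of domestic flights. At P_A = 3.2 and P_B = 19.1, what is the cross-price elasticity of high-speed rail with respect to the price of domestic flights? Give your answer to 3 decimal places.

At P_A = 3.2 and P_B = 19.1: Q_A = 1449.835.
∂Q_A/∂P_B = 0.68P_B = 0.68(19.1) = 12.9880.
ε = (∂Q_A/∂P_B)(P_B/Q_A) = 12.9880 × (19.1/1449.835) ≈ 0.171.

0.171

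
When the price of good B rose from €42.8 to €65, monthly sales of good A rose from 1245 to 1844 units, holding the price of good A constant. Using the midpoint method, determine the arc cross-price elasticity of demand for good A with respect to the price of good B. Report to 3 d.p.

0.942

ΔQ_A = 1844 − 1245 = 599; ΔP_B = 65 − 42.8 = 22.2.
Midpoints: Q̄_A = 1544.5, P̄_B = 53.90.
ε = (ΔQ_A/Q̄_A)/(ΔP_B/P̄_B) = (599/1544.5)/(22.2/53.90) ≈ 0.942.
ε > 0: good A and good B are substitutes.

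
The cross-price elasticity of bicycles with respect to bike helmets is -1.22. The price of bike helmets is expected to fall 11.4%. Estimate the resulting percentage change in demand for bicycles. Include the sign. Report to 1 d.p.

%ΔQ ≈ ε × %ΔP of bike helmets = -1.22 × (-11.4%) = 13.9%.
Demand for bicycles rises by about 13.9%.

13.9%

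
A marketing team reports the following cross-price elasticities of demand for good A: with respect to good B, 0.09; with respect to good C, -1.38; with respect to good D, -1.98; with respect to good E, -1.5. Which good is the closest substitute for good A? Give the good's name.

good B

Substitutes have ε > 0. Among the positive values, 0.09 (good B) is largest.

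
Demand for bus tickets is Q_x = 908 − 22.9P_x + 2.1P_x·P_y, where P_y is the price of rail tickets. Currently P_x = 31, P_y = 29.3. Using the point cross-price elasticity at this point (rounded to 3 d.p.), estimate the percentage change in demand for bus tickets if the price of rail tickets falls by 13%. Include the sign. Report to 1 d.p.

-11.8%

At P_x = 31, P_y = 29.3: Q_x = 2105.53.
∂Q_x/∂P_y = 2.1P_x = 65.1000.
ε = (∂Q_x/∂P_y)(P_y/Q_x) = 65.1000 × 29.3/2105.53 ≈ 0.906.
%ΔQ_x ≈ ε × %ΔP_y = 0.906 × (-13%) = -11.8%.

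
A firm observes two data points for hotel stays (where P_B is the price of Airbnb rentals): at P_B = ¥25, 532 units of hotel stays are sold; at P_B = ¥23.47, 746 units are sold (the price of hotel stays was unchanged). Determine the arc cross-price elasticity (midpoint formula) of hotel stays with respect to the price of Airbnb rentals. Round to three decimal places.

-5.305

ΔQ_A = 746 − 532 = 214; ΔP_B = 23.47 − 25 = -1.53.
Midpoints: Q̄_A = 639.0, P̄_B = 24.23.
ε = (ΔQ_A/Q̄_A)/(ΔP_B/P̄_B) = (214/639.0)/(-1.53/24.23) ≈ -5.305.
ε < 0: hotel stays and Airbnb rentals are complements.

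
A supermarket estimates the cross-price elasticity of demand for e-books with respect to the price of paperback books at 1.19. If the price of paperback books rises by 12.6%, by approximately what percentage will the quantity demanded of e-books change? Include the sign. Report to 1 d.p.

%ΔQ ≈ ε × %ΔP of paperback books = 1.19 × (12.6%) = 15.0%.

15.0%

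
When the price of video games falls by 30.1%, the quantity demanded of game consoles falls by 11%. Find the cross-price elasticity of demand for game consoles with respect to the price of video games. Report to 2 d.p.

ε = (%ΔQ of game consoles) / (%ΔP of video games) = (-11%) / (-30.1%) ≈ 0.37.
Positive cross-price elasticity: substitutes.

0.37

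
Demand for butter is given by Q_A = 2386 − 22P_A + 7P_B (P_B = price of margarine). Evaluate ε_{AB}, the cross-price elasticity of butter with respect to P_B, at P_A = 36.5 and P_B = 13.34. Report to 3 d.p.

0.056

At P_A = 36.5 and P_B = 13.34: Q_A = 1676.38.
∂Q_A/∂P_B = 7.
ε = (∂Q_A/∂P_B)(P_B/Q_A) = 7 × (13.34/1676.38) ≈ 0.056.
Since ε > 0, butter and margarine are substitutes.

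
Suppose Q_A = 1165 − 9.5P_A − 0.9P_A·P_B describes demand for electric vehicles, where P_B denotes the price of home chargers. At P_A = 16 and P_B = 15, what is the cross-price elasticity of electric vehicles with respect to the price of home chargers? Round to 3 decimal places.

At P_A = 16 and P_B = 15: Q_A = 797.
∂Q_A/∂P_B = -0.9P_A = -0.9(16) = -14.4000.
ε = (∂Q_A/∂P_B)(P_B/Q_A) = -14.4000 × (15/797) ≈ -0.271.

-0.271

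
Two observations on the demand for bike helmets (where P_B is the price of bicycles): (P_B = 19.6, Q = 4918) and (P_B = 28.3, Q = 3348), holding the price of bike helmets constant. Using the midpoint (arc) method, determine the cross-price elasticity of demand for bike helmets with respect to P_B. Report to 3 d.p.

-1.046

ΔQ_A = 3348 − 4918 = -1570; ΔP_B = 28.3 − 19.6 = 8.7.
Midpoints: Q̄_A = 4133.0, P̄_B = 23.95.
ε = (ΔQ_A/Q̄_A)/(ΔP_B/P̄_B) = (-1570/4133.0)/(8.7/23.95) ≈ -1.046.
ε < 0: bike helmets and bicycles are complements.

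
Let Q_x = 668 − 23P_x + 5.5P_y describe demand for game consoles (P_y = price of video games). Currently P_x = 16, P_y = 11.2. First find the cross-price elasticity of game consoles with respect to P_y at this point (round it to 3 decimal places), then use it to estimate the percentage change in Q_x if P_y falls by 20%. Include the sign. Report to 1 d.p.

-3.4%

At P_x = 16, P_y = 11.2: Q_x = 361.6.
∂Q_x/∂P_y = 5.5.
ε = (∂Q_x/∂P_y)(P_y/Q_x) = 5.5000 × 11.2/361.6 ≈ 0.170.
%ΔQ_x ≈ ε × %ΔP_y = 0.170 × (-20%) = -3.4%.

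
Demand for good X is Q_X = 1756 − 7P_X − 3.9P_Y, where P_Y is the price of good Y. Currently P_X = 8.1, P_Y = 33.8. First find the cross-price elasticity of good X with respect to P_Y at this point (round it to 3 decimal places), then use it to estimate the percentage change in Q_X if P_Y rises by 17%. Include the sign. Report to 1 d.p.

-1.4%

At P_X = 8.1, P_Y = 33.8: Q_X = 1567.48.
∂Q_X/∂P_Y = -3.9.
ε = (∂Q_X/∂P_Y)(P_Y/Q_X) = -3.9000 × 33.8/1567.48 ≈ -0.084.
%ΔQ_X ≈ ε × %ΔP_Y = -0.084 × (17%) = -1.4%.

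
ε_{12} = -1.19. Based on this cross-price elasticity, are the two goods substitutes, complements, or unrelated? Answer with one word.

complements

ε = -1.19 < 0, so a higher price of good 2 lowers demand for good 1: complements.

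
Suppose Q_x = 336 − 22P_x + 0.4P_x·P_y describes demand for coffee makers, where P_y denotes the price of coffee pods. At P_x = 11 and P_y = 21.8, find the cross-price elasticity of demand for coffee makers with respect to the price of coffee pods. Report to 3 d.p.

0.505

At P_x = 11 and P_y = 21.8: Q_x = 189.92.
∂Q_x/∂P_y = 0.4P_x = 0.4(11) = 4.4000.
ε = (∂Q_x/∂P_y)(P_y/Q_x) = 4.4000 × (21.8/189.92) ≈ 0.505.
ε > 0: substitutes.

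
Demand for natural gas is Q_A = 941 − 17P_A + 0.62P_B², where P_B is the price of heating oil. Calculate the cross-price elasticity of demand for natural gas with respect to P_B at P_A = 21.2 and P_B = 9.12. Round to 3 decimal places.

At P_A = 21.2 and P_B = 9.12: Q_A = 632.168.
∂Q_A/∂P_B = 1.24P_B = 1.24(9.12) = 11.3088.
ε = (∂Q_A/∂P_B)(P_B/Q_A) = 11.3088 × (9.12/632.168) ≈ 0.163.
ε > 0: substitutes.

0.163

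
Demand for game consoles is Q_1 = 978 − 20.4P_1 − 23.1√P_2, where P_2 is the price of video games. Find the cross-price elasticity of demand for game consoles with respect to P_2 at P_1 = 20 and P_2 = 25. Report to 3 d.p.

-0.127

At P_1 = 20 and P_2 = 25: Q_1 = 454.5.
∂Q_1/∂P_2 = -23.1/(2√P_2) = -23.1/(2√25) = -2.3100.
ε = (∂Q_1/∂P_2)(P_2/Q_1) = -2.3100 × (25/454.5) ≈ -0.127.
ε < 0: complements.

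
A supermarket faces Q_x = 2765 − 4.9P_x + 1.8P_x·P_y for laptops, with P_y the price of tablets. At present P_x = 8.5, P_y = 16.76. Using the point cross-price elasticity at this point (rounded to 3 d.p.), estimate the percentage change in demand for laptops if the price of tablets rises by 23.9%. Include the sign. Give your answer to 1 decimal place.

2.1%

At P_x = 8.5, P_y = 16.76: Q_x = 2979.778.
∂Q_x/∂P_y = 1.8P_x = 15.3000.
ε = (∂Q_x/∂P_y)(P_y/Q_x) = 15.3000 × 16.76/2979.778 ≈ 0.086.
%ΔQ_x ≈ ε × %ΔP_y = 0.086 × (23.9%) = 2.1%.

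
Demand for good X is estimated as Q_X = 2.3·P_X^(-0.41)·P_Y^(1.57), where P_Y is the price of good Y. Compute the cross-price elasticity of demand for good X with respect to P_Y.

In a log-linear (constant-elasticity) demand function, the coefficient on the exponent of P_Y is the cross-price elasticity.
ε = 1.57. Positive, so good X and good Y are substitutes.

1.57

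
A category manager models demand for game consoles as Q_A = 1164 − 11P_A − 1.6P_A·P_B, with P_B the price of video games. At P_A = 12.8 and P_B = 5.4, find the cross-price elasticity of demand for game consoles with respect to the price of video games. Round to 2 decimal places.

At P_A = 12.8 and P_B = 5.4: Q_A = 912.608.
∂Q_A/∂P_B = -1.6P_A = -1.6(12.8) = -20.4800.
ε = (∂Q_A/∂P_B)(P_B/Q_A) = -20.4800 × (5.4/912.608) ≈ -0.12.
ε < 0: complements.

-0.12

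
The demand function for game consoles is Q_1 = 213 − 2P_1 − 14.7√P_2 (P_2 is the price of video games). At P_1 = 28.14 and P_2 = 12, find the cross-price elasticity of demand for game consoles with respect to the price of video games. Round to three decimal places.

At P_1 = 28.14 and P_2 = 12: Q_1 = 105.798.
∂Q_1/∂P_2 = -14.7/(2√P_2) = -14.7/(2√12) = -2.1218.
ε = (∂Q_1/∂P_2)(P_2/Q_1) = -2.1218 × (12/105.798) ≈ -0.241.
ε < 0: complements.

-0.241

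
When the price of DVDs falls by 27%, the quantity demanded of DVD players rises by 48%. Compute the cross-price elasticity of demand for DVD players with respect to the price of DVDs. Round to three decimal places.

ε = (%ΔQ of DVD players) / (%ΔP of DVDs) = (48%) / (-27%) ≈ -1.778.
Negative cross-price elasticity: complements.

-1.778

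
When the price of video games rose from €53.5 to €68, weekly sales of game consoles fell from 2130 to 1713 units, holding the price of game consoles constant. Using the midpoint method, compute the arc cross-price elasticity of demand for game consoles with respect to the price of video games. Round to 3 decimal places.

-0.909

ΔQ_A = 1713 − 2130 = -417; ΔP_B = 68 − 53.5 = 14.5.
Midpoints: Q̄_A = 1921.5, P̄_B = 60.75.
ε = (ΔQ_A/Q̄_A)/(ΔP_B/P̄_B) = (-417/1921.5)/(14.5/60.75) ≈ -0.909.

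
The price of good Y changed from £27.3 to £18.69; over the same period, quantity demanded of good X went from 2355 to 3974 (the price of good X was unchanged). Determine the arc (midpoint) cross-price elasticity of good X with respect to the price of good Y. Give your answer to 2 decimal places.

-1.37

ΔQ_X = 3974 − 2355 = 1619; ΔP_Y = 18.69 − 27.3 = -8.61.
Midpoints: Q̄_X = 3164.5, P̄_Y = 23.00.
ε = (ΔQ_X/Q̄_X)/(ΔP_Y/P̄_Y) = (1619/3164.5)/(-8.61/23.00) ≈ -1.37.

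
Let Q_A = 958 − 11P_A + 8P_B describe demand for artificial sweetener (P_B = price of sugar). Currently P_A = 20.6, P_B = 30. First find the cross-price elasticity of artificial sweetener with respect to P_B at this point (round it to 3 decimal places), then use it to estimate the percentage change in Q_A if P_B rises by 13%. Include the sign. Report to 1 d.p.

At P_A = 20.6, P_B = 30: Q_A = 971.4.
∂Q_A/∂P_B = 8.
ε = (∂Q_A/∂P_B)(P_B/Q_A) = 8.0000 × 30/971.4 ≈ 0.247.
%ΔQ_A ≈ ε × %ΔP_B = 0.247 × (13%) = 3.2%.

3.2%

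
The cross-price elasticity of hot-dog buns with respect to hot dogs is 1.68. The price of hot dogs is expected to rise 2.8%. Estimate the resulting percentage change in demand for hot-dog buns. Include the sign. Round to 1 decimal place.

4.7%

%ΔQ ≈ ε × %ΔP of hot dogs = 1.68 × (2.8%) = 4.7%.
Demand for hot-dog buns rises by about 4.7%.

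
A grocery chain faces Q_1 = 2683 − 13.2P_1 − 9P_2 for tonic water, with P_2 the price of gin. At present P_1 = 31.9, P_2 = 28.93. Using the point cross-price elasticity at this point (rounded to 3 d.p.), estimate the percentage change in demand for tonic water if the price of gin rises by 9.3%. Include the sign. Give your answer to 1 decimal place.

At P_1 = 31.9, P_2 = 28.93: Q_1 = 2001.55.
∂Q_1/∂P_2 = -9.
ε = (∂Q_1/∂P_2)(P_2/Q_1) = -9.0000 × 28.93/2001.55 ≈ -0.130.
%ΔQ_1 ≈ ε × %ΔP_2 = -0.130 × (9.3%) = -1.2%.

-1.2%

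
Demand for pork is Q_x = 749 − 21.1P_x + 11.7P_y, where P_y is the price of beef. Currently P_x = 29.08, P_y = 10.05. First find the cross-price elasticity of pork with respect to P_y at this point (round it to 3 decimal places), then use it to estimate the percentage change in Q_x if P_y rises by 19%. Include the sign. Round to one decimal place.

8.8%

At P_x = 29.08, P_y = 10.05: Q_x = 252.997.
∂Q_x/∂P_y = 11.7.
ε = (∂Q_x/∂P_y)(P_y/Q_x) = 11.7000 × 10.05/252.997 ≈ 0.465.
%ΔQ_x ≈ ε × %ΔP_y = 0.465 × (19%) = 8.8%.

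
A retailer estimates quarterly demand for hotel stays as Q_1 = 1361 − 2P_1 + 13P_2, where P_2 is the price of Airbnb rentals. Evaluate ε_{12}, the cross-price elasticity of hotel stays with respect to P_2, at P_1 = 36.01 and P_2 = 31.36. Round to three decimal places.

0.240

At P_1 = 36.01 and P_2 = 31.36: Q_1 = 1696.66.
∂Q_1/∂P_2 = 13.
ε = (∂Q_1/∂P_2)(P_2/Q_1) = 13 × (31.36/1696.66) ≈ 0.240.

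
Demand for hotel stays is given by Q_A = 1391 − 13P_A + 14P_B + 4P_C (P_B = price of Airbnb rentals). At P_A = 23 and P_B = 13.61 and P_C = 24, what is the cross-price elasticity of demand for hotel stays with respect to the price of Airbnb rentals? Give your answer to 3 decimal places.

At P_A = 23 and P_B = 13.61 and P_C = 24: Q_A = 1378.54.
∂Q_A/∂P_B = 14.
ε = (∂Q_A/∂P_B)(P_B/Q_A) = 14 × (13.61/1378.54) ≈ 0.138.
Since ε > 0, hotel stays and Airbnb rentals are substitutes.

0.138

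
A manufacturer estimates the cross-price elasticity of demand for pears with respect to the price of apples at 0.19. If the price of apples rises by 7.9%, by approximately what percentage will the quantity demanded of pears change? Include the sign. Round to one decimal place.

%ΔQ ≈ ε × %ΔP of apples = 0.19 × (7.9%) = 1.5%.

1.5%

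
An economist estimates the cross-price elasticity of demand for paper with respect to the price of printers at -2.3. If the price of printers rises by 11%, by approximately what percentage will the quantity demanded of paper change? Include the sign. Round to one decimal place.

-25.3%

%ΔQ ≈ ε × %ΔP of printers = -2.3 × (11%) = -25.3%.
Demand for paper falls by about 25.3%.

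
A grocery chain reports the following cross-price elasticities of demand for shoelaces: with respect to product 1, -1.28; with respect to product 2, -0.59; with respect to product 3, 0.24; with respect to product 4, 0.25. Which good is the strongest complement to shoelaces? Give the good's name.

product 1

Complements have ε < 0. The most negative value is -1.28 (product 1).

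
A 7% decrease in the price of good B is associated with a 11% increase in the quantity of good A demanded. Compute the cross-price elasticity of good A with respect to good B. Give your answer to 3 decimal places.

ε = (%ΔQ of good A) / (%ΔP of good B) = (11%) / (-7%) ≈ -1.571.

-1.571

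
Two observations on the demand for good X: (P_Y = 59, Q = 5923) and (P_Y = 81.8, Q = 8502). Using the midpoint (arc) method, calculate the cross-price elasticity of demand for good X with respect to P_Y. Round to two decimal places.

1.10

ΔQ_X = 8502 − 5923 = 2579; ΔP_Y = 81.8 − 59 = 22.8.
Midpoints: Q̄_X = 7212.5, P̄_Y = 70.40.
ε = (ΔQ_X/Q̄_X)/(ΔP_Y/P̄_Y) = (2579/7212.5)/(22.8/70.40) ≈ 1.10.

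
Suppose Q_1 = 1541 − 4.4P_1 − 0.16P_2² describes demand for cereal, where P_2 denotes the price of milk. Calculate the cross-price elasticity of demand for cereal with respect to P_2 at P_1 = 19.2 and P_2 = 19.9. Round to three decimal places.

-0.091

At P_1 = 19.2 and P_2 = 19.9: Q_1 = 1393.158.
∂Q_1/∂P_2 = -0.32P_2 = -0.32(19.9) = -6.3680.
ε = (∂Q_1/∂P_2)(P_2/Q_1) = -6.3680 × (19.9/1393.158) ≈ -0.091.
ε < 0: complements.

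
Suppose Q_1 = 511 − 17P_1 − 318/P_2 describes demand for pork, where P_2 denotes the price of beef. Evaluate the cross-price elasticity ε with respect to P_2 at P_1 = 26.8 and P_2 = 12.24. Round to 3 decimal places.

At P_1 = 26.8 and P_2 = 12.24: Q_1 = 29.420.
∂Q_1/∂P_2 = 318/P_2² = 2.1226.
ε = (∂Q_1/∂P_2)(P_2/Q_1) = 2.1226 × (12.24/29.420) ≈ 0.883.

0.883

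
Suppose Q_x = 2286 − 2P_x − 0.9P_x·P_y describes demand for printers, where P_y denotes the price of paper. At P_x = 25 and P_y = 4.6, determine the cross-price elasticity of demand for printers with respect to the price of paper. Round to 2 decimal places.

At P_x = 25 and P_y = 4.6: Q_x = 2132.5.
∂Q_x/∂P_y = -0.9P_x = -0.9(25) = -22.5000.
ε = (∂Q_x/∂P_y)(P_y/Q_x) = -22.5000 × (4.6/2132.5) ≈ -0.05.

-0.05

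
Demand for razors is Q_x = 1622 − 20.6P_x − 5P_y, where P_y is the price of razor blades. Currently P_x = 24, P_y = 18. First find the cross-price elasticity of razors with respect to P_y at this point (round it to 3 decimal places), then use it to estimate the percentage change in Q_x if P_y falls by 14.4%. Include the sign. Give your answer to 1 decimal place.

At P_x = 24, P_y = 18: Q_x = 1037.6.
∂Q_x/∂P_y = -5.
ε = (∂Q_x/∂P_y)(P_y/Q_x) = -5.0000 × 18/1037.6 ≈ -0.087.
%ΔQ_x ≈ ε × %ΔP_y = -0.087 × (-14.4%) = 1.3%.

1.3%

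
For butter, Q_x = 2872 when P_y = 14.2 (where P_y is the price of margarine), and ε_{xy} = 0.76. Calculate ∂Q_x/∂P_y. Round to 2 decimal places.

153.71

ε = (∂Q_x/∂P_y)·(P_y/Q_x) ⇒ ∂Q_x/∂P_y = ε·Q_x/P_y = 0.76 × 2872/14.2 ≈ 153.71.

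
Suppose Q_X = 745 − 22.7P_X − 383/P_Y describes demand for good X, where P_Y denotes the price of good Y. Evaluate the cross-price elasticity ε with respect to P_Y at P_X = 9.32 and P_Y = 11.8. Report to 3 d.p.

At P_X = 9.32 and P_Y = 11.8: Q_X = 500.978.
∂Q_X/∂P_Y = 383/P_Y² = 2.7506.
ε = (∂Q_X/∂P_Y)(P_Y/Q_X) = 2.7506 × (11.8/500.978) ≈ 0.065.

0.065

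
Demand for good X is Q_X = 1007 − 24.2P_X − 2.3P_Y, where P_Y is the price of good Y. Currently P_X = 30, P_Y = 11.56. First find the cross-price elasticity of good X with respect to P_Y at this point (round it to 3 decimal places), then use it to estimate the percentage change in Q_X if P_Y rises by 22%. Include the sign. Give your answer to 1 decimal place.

At P_X = 30, P_Y = 11.56: Q_X = 254.412.
∂Q_X/∂P_Y = -2.3.
ε = (∂Q_X/∂P_Y)(P_Y/Q_X) = -2.3000 × 11.56/254.412 ≈ -0.105.
%ΔQ_X ≈ ε × %ΔP_Y = -0.105 × (22%) = -2.3%.

-2.3%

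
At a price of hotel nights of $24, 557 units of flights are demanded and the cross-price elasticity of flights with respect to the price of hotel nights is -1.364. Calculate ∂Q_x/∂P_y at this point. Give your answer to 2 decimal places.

ε = (∂Q_x/∂P_y)·(P_y/Q_x) ⇒ ∂Q_x/∂P_y = ε·Q_x/P_y = -1.364 × 557/24 ≈ -31.66.

-31.66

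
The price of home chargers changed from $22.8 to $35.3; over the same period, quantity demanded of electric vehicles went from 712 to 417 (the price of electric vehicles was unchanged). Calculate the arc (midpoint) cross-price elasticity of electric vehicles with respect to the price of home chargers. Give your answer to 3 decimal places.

ΔQ_A = 417 − 712 = -295; ΔP_B = 35.3 − 22.8 = 12.5.
Midpoints: Q̄_A = 564.5, P̄_B = 29.05.
ε = (ΔQ_A/Q̄_A)/(ΔP_B/P̄_B) = (-295/564.5)/(12.5/29.05) ≈ -1.214.
ε < 0: electric vehicles and home chargers are complements.

-1.214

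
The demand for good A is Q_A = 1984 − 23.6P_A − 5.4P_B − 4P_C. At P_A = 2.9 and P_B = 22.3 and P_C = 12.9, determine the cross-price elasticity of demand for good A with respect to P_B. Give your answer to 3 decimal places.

-0.069

At P_A = 2.9 and P_B = 22.3 and P_C = 12.9: Q_A = 1743.54.
∂Q_A/∂P_B = -5.4.
ε = (∂Q_A/∂P_B)(P_B/Q_A) = -5.4 × (22.3/1743.54) ≈ -0.069.
Since ε < 0, good A and good B are complements.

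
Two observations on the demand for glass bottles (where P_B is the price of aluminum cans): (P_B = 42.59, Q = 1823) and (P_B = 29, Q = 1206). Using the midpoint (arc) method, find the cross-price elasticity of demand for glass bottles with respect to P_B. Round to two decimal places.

1.07

ΔQ_A = 1206 − 1823 = -617; ΔP_B = 29 − 42.59 = -13.59.
Midpoints: Q̄_A = 1514.5, P̄_B = 35.80.
ε = (ΔQ_A/Q̄_A)/(ΔP_B/P̄_B) = (-617/1514.5)/(-13.59/35.80) ≈ 1.07.
ε > 0: glass bottles and aluminum cans are substitutes.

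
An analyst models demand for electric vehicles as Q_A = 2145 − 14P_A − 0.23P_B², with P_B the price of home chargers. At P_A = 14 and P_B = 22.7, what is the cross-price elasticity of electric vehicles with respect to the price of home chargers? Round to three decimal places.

-0.129

At P_A = 14 and P_B = 22.7: Q_A = 1830.483.
∂Q_A/∂P_B = -0.46P_B = -0.46(22.7) = -10.4420.
ε = (∂Q_A/∂P_B)(P_B/Q_A) = -10.4420 × (22.7/1830.483) ≈ -0.129.
ε < 0: complements.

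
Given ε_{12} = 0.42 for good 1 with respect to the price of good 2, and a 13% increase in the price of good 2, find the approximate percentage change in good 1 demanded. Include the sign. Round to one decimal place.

5.5%

%ΔQ ≈ ε × %ΔP of good 2 = 0.42 × (13%) = 5.5%.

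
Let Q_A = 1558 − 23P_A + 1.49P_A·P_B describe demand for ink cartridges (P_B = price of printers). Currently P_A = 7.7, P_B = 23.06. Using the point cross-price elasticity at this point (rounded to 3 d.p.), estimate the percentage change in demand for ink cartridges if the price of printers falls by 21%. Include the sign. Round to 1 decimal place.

-3.4%

At P_A = 7.7, P_B = 23.06: Q_A = 1645.467.
∂Q_A/∂P_B = 1.49P_A = 11.4730.
ε = (∂Q_A/∂P_B)(P_B/Q_A) = 11.4730 × 23.06/1645.467 ≈ 0.161.
%ΔQ_A ≈ ε × %ΔP_B = 0.161 × (-21%) = -3.4%.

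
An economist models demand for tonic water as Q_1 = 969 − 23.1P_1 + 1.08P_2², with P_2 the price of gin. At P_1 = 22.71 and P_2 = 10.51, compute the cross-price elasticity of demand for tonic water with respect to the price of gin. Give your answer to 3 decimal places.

At P_1 = 22.71 and P_2 = 10.51: Q_1 = 563.696.
∂Q_1/∂P_2 = 2.16P_2 = 2.16(10.51) = 22.7016.
ε = (∂Q_1/∂P_2)(P_2/Q_1) = 22.7016 × (10.51/563.696) ≈ 0.423.

0.423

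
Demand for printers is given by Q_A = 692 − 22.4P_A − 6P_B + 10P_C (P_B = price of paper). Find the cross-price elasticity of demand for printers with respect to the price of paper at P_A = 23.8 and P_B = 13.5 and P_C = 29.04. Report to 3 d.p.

At P_A = 23.8 and P_B = 13.5 and P_C = 29.04: Q_A = 368.28.
∂Q_A/∂P_B = -6.
ε = (∂Q_A/∂P_B)(P_B/Q_A) = -6 × (13.5/368.28) ≈ -0.220.

-0.220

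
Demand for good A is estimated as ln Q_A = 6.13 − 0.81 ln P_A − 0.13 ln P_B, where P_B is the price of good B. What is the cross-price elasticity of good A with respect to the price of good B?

In a log-linear (constant-elasticity) demand function, the coefficient on ln P_B is the cross-price elasticity.
ε = -0.13. Negative, so good A and good B are complements.

-0.13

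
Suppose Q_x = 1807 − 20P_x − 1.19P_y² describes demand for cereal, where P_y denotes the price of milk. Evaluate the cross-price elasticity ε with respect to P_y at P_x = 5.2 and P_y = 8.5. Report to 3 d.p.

At P_x = 5.2 and P_y = 8.5: Q_x = 1617.023.
∂Q_x/∂P_y = -2.38P_y = -2.38(8.5) = -20.2300.
ε = (∂Q_x/∂P_y)(P_y/Q_x) = -20.2300 × (8.5/1617.023) ≈ -0.106.

-0.106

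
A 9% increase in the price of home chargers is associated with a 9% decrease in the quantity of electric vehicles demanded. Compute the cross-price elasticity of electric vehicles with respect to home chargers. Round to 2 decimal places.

-1.00

ε = (%ΔQ of electric vehicles) / (%ΔP of home chargers) = (-9%) / (9%) ≈ -1.00.
Negative cross-price elasticity: complements.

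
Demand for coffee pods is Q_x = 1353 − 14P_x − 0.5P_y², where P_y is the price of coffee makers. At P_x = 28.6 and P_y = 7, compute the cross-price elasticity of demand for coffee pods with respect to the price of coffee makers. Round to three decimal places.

-0.053

At P_x = 28.6 and P_y = 7: Q_x = 928.1.
∂Q_x/∂P_y = -1P_y = -1(7) = -7.0000.
ε = (∂Q_x/∂P_y)(P_y/Q_x) = -7.0000 × (7/928.1) ≈ -0.053.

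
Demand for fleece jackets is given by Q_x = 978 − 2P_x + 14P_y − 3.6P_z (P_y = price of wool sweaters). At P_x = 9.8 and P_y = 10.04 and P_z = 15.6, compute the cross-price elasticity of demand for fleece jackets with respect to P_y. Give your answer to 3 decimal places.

0.135

At P_x = 9.8 and P_y = 10.04 and P_z = 15.6: Q_x = 1042.8.
∂Q_x/∂P_y = 14.
ε = (∂Q_x/∂P_y)(P_y/Q_x) = 14 × (10.04/1042.8) ≈ 0.135.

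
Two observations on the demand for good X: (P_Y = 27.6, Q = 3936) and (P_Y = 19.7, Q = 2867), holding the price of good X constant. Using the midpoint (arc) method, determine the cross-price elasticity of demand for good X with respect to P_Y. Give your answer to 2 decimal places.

0.94

ΔQ_X = 2867 − 3936 = -1069; ΔP_Y = 19.7 − 27.6 = -7.9.
Midpoints: Q̄_X = 3401.5, P̄_Y = 23.65.
ε = (ΔQ_X/Q̄_X)/(ΔP_Y/P̄_Y) = (-1069/3401.5)/(-7.9/23.65) ≈ 0.94.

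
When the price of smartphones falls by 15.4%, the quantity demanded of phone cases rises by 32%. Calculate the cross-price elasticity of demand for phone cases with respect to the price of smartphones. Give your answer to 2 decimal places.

-2.08

ε = (%ΔQ of phone cases) / (%ΔP of smartphones) = (32%) / (-15.4%) ≈ -2.08.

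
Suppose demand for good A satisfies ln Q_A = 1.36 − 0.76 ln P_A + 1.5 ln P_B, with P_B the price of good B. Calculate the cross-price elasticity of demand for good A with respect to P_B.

In a log-linear (constant-elasticity) demand function, the coefficient on ln P_B is the cross-price elasticity.
ε = 1.50. Positive, so good A and good B are substitutes.

1.50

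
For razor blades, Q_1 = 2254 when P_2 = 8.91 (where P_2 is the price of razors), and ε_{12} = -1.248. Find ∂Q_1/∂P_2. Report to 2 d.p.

-315.71

ε = (∂Q_1/∂P_2)·(P_2/Q_1) ⇒ ∂Q_1/∂P_2 = ε·Q_1/P_2 = -1.248 × 2254/8.91 ≈ -315.71.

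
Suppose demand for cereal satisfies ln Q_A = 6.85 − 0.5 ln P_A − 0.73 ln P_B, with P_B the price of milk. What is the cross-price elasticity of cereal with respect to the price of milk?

In a log-linear (constant-elasticity) demand function, the coefficient on ln P_B is the cross-price elasticity.
ε = -0.73. Negative, so cereal and milk are complements.

-0.73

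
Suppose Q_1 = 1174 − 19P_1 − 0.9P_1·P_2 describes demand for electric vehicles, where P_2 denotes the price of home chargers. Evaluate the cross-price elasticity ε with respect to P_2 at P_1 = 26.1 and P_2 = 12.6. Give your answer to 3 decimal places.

At P_1 = 26.1 and P_2 = 12.6: Q_1 = 382.126.
∂Q_1/∂P_2 = -0.9P_1 = -0.9(26.1) = -23.4900.
ε = (∂Q_1/∂P_2)(P_2/Q_1) = -23.4900 × (12.6/382.126) ≈ -0.775.

-0.775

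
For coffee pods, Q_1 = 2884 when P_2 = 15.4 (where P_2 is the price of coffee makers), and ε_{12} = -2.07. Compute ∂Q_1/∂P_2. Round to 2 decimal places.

ε = (∂Q_1/∂P_2)·(P_2/Q_1) ⇒ ∂Q_1/∂P_2 = ε·Q_1/P_2 = -2.07 × 2884/15.4 ≈ -387.65.

-387.65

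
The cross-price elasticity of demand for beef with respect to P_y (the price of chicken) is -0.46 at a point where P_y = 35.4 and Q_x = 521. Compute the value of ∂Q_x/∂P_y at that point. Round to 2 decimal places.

ε = (∂Q_x/∂P_y)·(P_y/Q_x) ⇒ ∂Q_x/∂P_y = ε·Q_x/P_y = -0.46 × 521/35.4 ≈ -6.77.

-6.77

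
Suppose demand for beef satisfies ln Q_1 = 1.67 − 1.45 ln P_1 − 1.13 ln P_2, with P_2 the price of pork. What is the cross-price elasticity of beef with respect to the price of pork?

In a log-linear (constant-elasticity) demand function, the coefficient on ln P_2 is the cross-price elasticity.
ε = -1.13. Negative, so beef and pork are complements.

-1.13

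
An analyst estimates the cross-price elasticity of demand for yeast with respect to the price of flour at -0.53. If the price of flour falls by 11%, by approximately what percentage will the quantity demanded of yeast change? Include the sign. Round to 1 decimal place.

5.8%

%ΔQ ≈ ε × %ΔP of flour = -0.53 × (-11%) = 5.8%.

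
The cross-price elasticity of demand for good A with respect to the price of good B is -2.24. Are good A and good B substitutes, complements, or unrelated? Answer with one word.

complements

ε = -2.24 < 0, so a higher price of good B lowers demand for good A: complements.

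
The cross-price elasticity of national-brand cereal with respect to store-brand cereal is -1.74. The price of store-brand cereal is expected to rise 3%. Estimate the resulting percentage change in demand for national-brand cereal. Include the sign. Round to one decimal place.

%ΔQ ≈ ε × %ΔP of store-brand cereal = -1.74 × (3%) = -5.2%.

-5.2%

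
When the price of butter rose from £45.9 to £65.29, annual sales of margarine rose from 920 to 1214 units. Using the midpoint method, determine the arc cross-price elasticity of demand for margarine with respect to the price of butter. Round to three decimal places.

0.790

ΔQ_A = 1214 − 920 = 294; ΔP_B = 65.29 − 45.9 = 19.39.
Midpoints: Q̄_A = 1067.0, P̄_B = 55.59.
ε = (ΔQ_A/Q̄_A)/(ΔP_B/P̄_B) = (294/1067.0)/(19.39/55.59) ≈ 0.790.
ε > 0: margarine and butter are substitutes.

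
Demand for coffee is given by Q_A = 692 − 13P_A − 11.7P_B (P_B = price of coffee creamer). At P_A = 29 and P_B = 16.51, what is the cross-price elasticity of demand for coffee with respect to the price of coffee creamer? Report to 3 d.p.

At P_A = 29 and P_B = 16.51: Q_A = 121.833.
∂Q_A/∂P_B = -11.7.
ε = (∂Q_A/∂P_B)(P_B/Q_A) = -11.7 × (16.51/121.833) ≈ -1.586.
Since ε < 0, coffee and coffee creamer are complements.

-1.586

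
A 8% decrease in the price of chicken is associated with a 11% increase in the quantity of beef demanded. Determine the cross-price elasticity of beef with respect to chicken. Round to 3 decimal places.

-1.375

ε = (%ΔQ of beef) / (%ΔP of chicken) = (11%) / (-8%) ≈ -1.375.
Negative cross-price elasticity: complements.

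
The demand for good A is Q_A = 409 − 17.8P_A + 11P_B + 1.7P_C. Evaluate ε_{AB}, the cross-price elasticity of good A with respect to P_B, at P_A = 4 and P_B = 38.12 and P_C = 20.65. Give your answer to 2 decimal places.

0.53

At P_A = 4 and P_B = 38.12 and P_C = 20.65: Q_A = 792.225.
∂Q_A/∂P_B = 11.
ε = (∂Q_A/∂P_B)(P_B/Q_A) = 11 × (38.12/792.225) ≈ 0.53.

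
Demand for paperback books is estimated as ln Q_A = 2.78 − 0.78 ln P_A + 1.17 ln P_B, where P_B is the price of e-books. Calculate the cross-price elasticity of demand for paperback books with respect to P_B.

In a log-linear (constant-elasticity) demand function, the coefficient on ln P_B is the cross-price elasticity.
ε = 1.17. Positive, so paperback books and e-books are substitutes.

1.17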